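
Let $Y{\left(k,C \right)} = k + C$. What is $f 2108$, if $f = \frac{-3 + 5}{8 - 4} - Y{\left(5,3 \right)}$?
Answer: $-15810$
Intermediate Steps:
$Y{\left(k,C \right)} = C + k$
$f = - \frac{15}{2}$ ($f = \frac{-3 + 5}{8 - 4} - \left(3 + 5\right) = \frac{2}{4} - 8 = 2 \cdot \frac{1}{4} - 8 = \frac{1}{2} - 8 = - \frac{15}{2} \approx -7.5$)
$f 2108 = \left(- \frac{15}{2}\right) 2108 = -15810$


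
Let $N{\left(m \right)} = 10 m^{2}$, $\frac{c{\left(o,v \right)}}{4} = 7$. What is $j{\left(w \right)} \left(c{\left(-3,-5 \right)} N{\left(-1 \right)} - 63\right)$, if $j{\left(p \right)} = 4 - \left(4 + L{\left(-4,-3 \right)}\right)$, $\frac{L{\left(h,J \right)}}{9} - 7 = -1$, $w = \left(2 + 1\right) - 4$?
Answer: $-11718$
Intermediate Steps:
$c{\left(o,v \right)} = 28$ ($c{\left(o,v \right)} = 4 \cdot 7 = 28$)
$w = -1$ ($w = 3 - 4 = -1$)
$L{\left(h,J \right)} = 54$ ($L{\left(h,J \right)} = 63 + 9 \left(-1\right) = 63 - 9 = 54$)
$j{\left(p \right)} = -54$ ($j{\left(p \right)} = 4 - 58 = -54$)
$j{\left(w \right)} \left(c{\left(-3,-5 \right)} N{\left(-1 \right)} - 63\right) = - 54 \left(28 \cdot 10 \left(-1\right)^{2} - 63\right) = - 54 \left(28 \cdot 10 \cdot 1 - 63\right) = - 54 \left(28 \cdot 10 - 63\right) = - 54 \left(280 - 63\right) = \left(-54\right) 217 = -11718$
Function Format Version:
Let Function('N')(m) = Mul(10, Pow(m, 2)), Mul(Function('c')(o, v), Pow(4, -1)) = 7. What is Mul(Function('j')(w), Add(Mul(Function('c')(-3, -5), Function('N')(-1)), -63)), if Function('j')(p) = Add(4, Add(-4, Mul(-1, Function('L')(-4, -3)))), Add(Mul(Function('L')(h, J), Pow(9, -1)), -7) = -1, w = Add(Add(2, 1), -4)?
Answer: -11718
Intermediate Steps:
Function('c')(o, v) = 28 (Function('c')(o, v) = Mul(4, 7) = 28)
w = -1 (w = Add(3, -4) = -1)
Function('L')(h, J) = 54 (Function('L')(h, J) = Add(63, Mul(9, -1)) = Add(63, -9) = 54)
Function('j')(p) = -54 (Function('j')(p) = Add(4, Add(-4, Mul(-1, 54))) = Add(4, Add(-4, -54)) = Add(4, -58) = -54)
Mul(Function('j')(w), Add(Mul(Function('c')(-3, -5), Function('N')(-1)), -63)) = Mul(-54, Add(Mul(28, Mul(10, Pow(-1, 2))), -63)) = Mul(-54, Add(Mul(28, Mul(10, 1)), -63)) = Mul(-54, Add(Mul(28, 10), -63)) = Mul(-54, Add(280, -63)) = Mul(-54, 217) = -11718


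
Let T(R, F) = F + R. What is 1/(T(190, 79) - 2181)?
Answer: -1/1912 ≈ -0.00052301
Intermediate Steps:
1/(T(190, 79) - 2181) = 1/((79 + 190) - 2181) = 1/(269 - 2181) = 1/(-1912) = -1/1912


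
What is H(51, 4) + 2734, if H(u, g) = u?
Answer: 2785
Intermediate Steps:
H(51, 4) + 2734 = 51 + 2734 = 2785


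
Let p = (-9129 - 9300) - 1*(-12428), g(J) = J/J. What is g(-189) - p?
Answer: 6002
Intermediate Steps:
g(J) = 1
p = -6001 (p = -18429 + 12428 = -6001)
g(-189) - p = 1 - 1*(-6001) = 1 + 6001 = 6002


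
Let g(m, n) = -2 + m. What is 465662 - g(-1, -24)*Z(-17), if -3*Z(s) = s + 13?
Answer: 465666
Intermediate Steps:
Z(s) = -13/3 - s/3 (Z(s) = -(s + 13)/3 = -(13 + s)/3 = -13/3 - s/3)
465662 - g(-1, -24)*Z(-17) = 465662 - (-2 - 1)*(-13/3 - ⅓*(-17)) = 465662 - (-3)*(-13/3 + 17/3) = 465662 - (-3)*4/3 = 465662 - 1*(-4) = 465662 + 4 = 465666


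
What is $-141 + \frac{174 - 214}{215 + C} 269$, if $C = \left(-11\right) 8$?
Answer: $- \frac{28667}{127} \approx -225.72$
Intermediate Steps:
$C = -88$
$-141 + \frac{174 - 214}{215 + C} 269 = -141 + \frac{174 - 214}{215 - 88} \cdot 269 = -141 + - \frac{40}{127} \cdot 269 = -141 + \left(-40\right) \frac{1}{127} \cdot 269 = -141 - \frac{10760}{127} = - \frac{28667}{127}$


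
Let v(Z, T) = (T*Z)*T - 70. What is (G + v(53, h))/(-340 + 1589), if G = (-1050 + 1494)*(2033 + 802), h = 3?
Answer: 1259147/1249 ≈ 1008.1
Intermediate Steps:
v(Z, T) = -70 + Z*T² (v(Z, T) = Z*T² - 70 = -70 + Z*T²)
G = 1258740 (G = 444*2835 = 1258740)
(G + v(53, h))/(-340 + 1589) = (1258740 + (-70 + 53*3²))/(-340 + 1589) = (1258740 + (-70 + 53*9))/1249 = (1258740 + (-70 + 477))*(1/1249) = (1258740 + 407)*(1/1249) = 1259147*(1/1249) = 1259147/1249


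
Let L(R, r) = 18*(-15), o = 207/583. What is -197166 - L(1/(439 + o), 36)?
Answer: -196896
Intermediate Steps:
o = 207/583 (o = 207*(1/583) = 207/583 ≈ 0.35506)
L(R, r) = -270
-197166 - L(1/(439 + o), 36) = -197166 - 1*(-270) = -197166 + 270 = -196896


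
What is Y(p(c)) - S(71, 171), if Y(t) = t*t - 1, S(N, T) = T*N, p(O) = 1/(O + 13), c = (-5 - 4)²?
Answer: -107286711/8836 ≈ -12142.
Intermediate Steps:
c = 81 (c = (-9)² = 81)
p(O) = 1/(13 + O)
S(N, T) = N*T
Y(t) = -1 + t² (Y(t) = t² - 1 = -1 + t²)
Y(p(c)) - S(71, 171) = (-1 + (1/(13 + 81))²) - 71*171 = (-1 + (1/94)²) - 1*12141 = (-1 + (1/94)²) - 12141 = (-1 + 1/8836) - 12141 = -8835/8836 - 12141 = -107286711/8836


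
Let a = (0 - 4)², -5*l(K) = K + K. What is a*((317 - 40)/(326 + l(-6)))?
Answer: 11080/821 ≈ 13.496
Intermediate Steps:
l(K) = -2*K/5 (l(K) = -(K + K)/5 = -2*K/5)
a = 16 (a = (-4)² = 16)
a*((317 - 40)/(326 + l(-6))) = 16*((317 - 40)/(326 - ⅖*(-6))) = 16*(277/(326 + 12/5)) = 16*(277/(1642/5)) = 16*(277*(5/1642)) = 16*(1385/1642) = 11080/821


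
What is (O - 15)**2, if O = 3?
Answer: 144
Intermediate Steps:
(O - 15)**2 = (3 - 15)**2 = (-12)**2 = 144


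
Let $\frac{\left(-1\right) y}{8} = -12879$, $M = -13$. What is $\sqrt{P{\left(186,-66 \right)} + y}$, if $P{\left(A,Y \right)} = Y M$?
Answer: $\sqrt{103890} \approx 322.32$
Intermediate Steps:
$P{\left(A,Y \right)} = - 13 Y$ ($P{\left(A,Y \right)} = Y \left(-13\right) = - 13 Y$)
$y = 103032$ ($y = \left(-8\right) \left(-12879\right) = 103032$)
$\sqrt{P{\left(186,-66 \right)} + y} = \sqrt{\left(-13\right) \left(-66\right) + 103032} = \sqrt{858 + 103032} = \sqrt{103890}$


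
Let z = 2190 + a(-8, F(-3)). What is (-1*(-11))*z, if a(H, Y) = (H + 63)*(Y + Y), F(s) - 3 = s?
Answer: 24090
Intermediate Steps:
F(s) = 3 + s
a(H, Y) = 2*Y*(63 + H) (a(H, Y) = (63 + H)*(2*Y) = 2*Y*(63 + H))
z = 2190 (z = 2190 + 2*(3 - 3)*(63 - 8) = 2190 + 2*0*55 = 2190 + 0 = 2190)
(-1*(-11))*z = -1*(-11)*2190 = 11*2190 = 24090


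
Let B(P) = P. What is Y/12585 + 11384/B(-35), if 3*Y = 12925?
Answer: -85870109/264285 ≈ -324.92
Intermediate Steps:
Y = 12925/3 (Y = (1/3)*12925 = 12925/3 ≈ 4308.3)
Y/12585 + 11384/B(-35) = (12925/3)/12585 + 11384/(-35) = (12925/3)*(1/12585) + 11384*(-1/35) = 2585/7551 - 11384/35 = -85870109/264285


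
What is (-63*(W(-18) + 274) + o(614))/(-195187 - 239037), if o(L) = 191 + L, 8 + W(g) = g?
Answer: 2117/62032 ≈ 0.034128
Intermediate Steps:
W(g) = -8 + g
(-63*(W(-18) + 274) + o(614))/(-195187 - 239037) = (-63*((-8 - 18) + 274) + (191 + 614))/(-195187 - 239037) = (-63*(-26 + 274) + 805)/(-434224) = (-63*248 + 805)*(-1/434224) = (-15624 + 805)*(-1/434224) = -14819*(-1/434224) = 2117/62032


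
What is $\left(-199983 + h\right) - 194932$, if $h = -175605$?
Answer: $-570520$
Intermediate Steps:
$\left(-199983 + h\right) - 194932 = \left(-199983 - 175605\right) - 194932 = -375588 - 194932 = -570520$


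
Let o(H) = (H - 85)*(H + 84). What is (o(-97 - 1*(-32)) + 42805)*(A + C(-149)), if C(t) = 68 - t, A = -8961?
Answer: -349366520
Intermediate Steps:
o(H) = (-85 + H)*(84 + H)
(o(-97 - 1*(-32)) + 42805)*(A + C(-149)) = ((-7140 + (-97 - 1*(-32))**2 - (-97 - 1*(-32))) + 42805)*(-8961 + (68 - 1*(-149))) = ((-7140 + (-97 + 32)**2 - (-97 + 32)) + 42805)*(-8961 + (68 + 149)) = ((-7140 + (-65)**2 - 1*(-65)) + 42805)*(-8961 + 217) = ((-7140 + 4225 + 65) + 42805)*(-8744) = (-2850 + 42805)*(-8744) = 39955*(-8744) = -349366520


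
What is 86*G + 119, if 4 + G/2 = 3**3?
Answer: 4075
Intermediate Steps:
G = 46 (G = -8 + 2*3**3 = -8 + 2*27 = -8 + 54 = 46)
86*G + 119 = 86*46 + 119 = 3956 + 119 = 4075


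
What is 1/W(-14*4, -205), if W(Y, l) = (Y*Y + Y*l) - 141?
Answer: 1/14475 ≈ 6.9085e-5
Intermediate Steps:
W(Y, l) = -141 + Y² + Y*l (W(Y, l) = (Y² + Y*l) - 141 = -141 + Y² + Y*l)
1/W(-14*4, -205) = 1/(-141 + (-14*4)² - 14*4*(-205)) = 1/(-141 + (-56)² - 56*(-205)) = 1/(-141 + 3136 + 11480) = 1/14475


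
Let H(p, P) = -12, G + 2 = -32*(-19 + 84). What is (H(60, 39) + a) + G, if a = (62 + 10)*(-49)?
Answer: -5622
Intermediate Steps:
G = -2082 (G = -2 - 32*(-19 + 84) = -2 - 32*65 = -2 - 2080 = -2082)
a = -3528 (a = 72*(-49) = -3528)
(H(60, 39) + a) + G = (-12 - 3528) - 2082 = -3540 - 2082 = -5622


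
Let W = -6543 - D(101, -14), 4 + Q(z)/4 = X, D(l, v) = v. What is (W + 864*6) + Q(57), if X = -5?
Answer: -1381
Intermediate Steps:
Q(z) = -36 (Q(z) = -16 + 4*(-5) = -16 - 20 = -36)
W = -6529 (W = -6543 - 1*(-14) = -6543 + 14 = -6529)
(W + 864*6) + Q(57) = (-6529 + 864*6) - 36 = (-6529 + 5184) - 36 = -1345 - 36 = -1381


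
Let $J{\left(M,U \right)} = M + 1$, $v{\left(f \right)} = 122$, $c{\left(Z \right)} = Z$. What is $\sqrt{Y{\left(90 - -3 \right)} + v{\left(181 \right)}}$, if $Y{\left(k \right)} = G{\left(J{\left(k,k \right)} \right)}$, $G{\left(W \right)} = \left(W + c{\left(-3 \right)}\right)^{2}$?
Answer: $\sqrt{8403} \approx 91.668$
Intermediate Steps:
$J{\left(M,U \right)} = 1 + M$
$G{\left(W \right)} = \left(-3 + W\right)^{2}$ ($G{\left(W \right)} = \left(W - 3\right)^{2} = \left(-3 + W\right)^{2}$)
$Y{\left(k \right)} = \left(-2 + k\right)^{2}$ ($Y{\left(k \right)} = \left(-3 + \left(1 + k\right)\right)^{2} = \left(-2 + k\right)^{2}$)
$\sqrt{Y{\left(90 - -3 \right)} + v{\left(181 \right)}} = \sqrt{\left(-2 + \left(90 - -3\right)\right)^{2} + 122} = \sqrt{\left(-2 + \left(90 + 3\right)\right)^{2} + 122} = \sqrt{\left(-2 + 93\right)^{2} + 122} = \sqrt{91^{2} + 122} = \sqrt{8281 + 122} = \sqrt{8403}$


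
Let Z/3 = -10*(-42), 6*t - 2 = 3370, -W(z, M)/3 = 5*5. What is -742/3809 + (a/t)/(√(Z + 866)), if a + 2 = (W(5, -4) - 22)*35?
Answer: -742/3809 - 3397*√2126/1194812 ≈ -0.32589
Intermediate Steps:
W(z, M) = -75 (W(z, M) = -15*5 = -3*25 = -75)
t = 562 (t = ⅓ + (⅙)*3370 = ⅓ + 1685/3 = 562)
Z = 1260 (Z = 3*(-10*(-42)) = 3*420 = 1260)
a = -3397 (a = -2 + (-75 - 22)*35 = -2 - 97*35 = -2 - 3395 = -3397)
-742/3809 + (a/t)/(√(Z + 866)) = -742/3809 + (-3397/562)/(√(1260 + 866)) = -742*1/3809 + (-3397*1/562)/(√2126) = -742/3809 - 3397*√2126/1194812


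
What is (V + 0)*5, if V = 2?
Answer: 10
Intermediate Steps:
(V + 0)*5 = (2 + 0)*5 = 2*5 = 10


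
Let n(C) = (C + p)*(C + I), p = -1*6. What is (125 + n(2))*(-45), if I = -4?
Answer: -5985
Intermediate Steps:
p = -6
n(C) = (-6 + C)*(-4 + C) (n(C) = (C - 6)*(C - 4) = (-6 + C)*(-4 + C))
(125 + n(2))*(-45) = (125 + (24 + 2² - 10*2))*(-45) = (125 + (24 + 4 - 20))*(-45) = (125 + 8)*(-45) = 133*(-45) = -5985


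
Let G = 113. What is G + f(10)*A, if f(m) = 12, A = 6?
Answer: 185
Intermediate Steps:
G + f(10)*A = 113 + 12*6 = 113 + 72 = 185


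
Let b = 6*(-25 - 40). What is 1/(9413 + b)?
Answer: 1/9023 ≈ 0.00011083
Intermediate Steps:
b = -390 (b = 6*(-65) = -390)
1/(9413 + b) = 1/(9413 - 390) = 1/9023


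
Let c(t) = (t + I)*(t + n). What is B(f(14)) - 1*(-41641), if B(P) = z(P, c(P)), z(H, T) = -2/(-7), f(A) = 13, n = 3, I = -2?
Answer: 291489/7 ≈ 41641.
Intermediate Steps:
c(t) = (-2 + t)*(3 + t) (c(t) = (t - 2)*(t + 3) = (-2 + t)*(3 + t))
z(H, T) = 2/7 (z(H, T) = -2*(-⅐) = 2/7)
B(P) = 2/7
B(f(14)) - 1*(-41641) = 2/7 - 1*(-41641) = 2/7 + 41641 = 291489/7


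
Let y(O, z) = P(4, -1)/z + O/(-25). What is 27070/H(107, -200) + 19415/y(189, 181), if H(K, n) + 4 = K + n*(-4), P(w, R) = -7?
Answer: -11200053035/4435536 ≈ -2525.1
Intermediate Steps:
H(K, n) = -4 + K - 4*n (H(K, n) = -4 + (K + n*(-4)) = -4 + (K - 4*n) = -4 + K - 4*n)
y(O, z) = -7/z - O/25 (y(O, z) = -7/z + O/(-25) = -7/z + O*(-1/25) = -7/z - O/25)
27070/H(107, -200) + 19415/y(189, 181) = 27070/(-4 + 107 - 4*(-200)) + 19415/(-7/181 - 1/25*189) = 27070/(-4 + 107 + 800) + 19415/(-7*1/181 - 189/25) = 27070/903 + 19415/(-7/181 - 189/25) = 27070*(1/903) + 19415/(-34384/4525) = 27070/903 + 19415*(-4525/34384) = 27070/903 - 87852875/34384 = -11200053035/4435536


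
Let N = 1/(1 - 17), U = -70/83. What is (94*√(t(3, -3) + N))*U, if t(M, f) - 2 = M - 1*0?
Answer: -1645*√79/83 ≈ -176.16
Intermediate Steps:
U = -70/83 (U = -70*1/83 = -70/83 ≈ -0.84337)
t(M, f) = 2 + M (t(M, f) = 2 + (M - 1*0) = 2 + (M + 0) = 2 + M)
N = -1/16 (N = 1/(-16) = -1/16 ≈ -0.062500)
(94*√(t(3, -3) + N))*U = (94*√((2 + 3) - 1/16))*(-70/83) = (94*√(5 - 1/16))*(-70/83) = (94*√(79/16))*(-70/83) = (94*(√79/4))*(-70/83) = (47*√79/2)*(-70/83) = -1645*√79/83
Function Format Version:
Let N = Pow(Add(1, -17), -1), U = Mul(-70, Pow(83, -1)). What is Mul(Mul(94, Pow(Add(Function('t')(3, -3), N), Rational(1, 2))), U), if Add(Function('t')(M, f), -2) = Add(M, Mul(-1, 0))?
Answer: Mul(Rational(-1645, 83), Pow(79, Rational(1, 2))) ≈ -176.16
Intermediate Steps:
U = Rational(-70, 83) (U = Mul(-70, Rational(1, 83)) = Rational(-70, 83) ≈ -0.84337)
Function('t')(M, f) = Add(2, M) (Function('t')(M, f) = Add(2, Add(M, Mul(-1, 0))) = Add(2, Add(M, 0)) = Add(2, M))
N = Rational(-1, 16) (N = Pow(-16, -1) = Rational(-1, 16) ≈ -0.062500)
Mul(Mul(94, Pow(Add(Function('t')(3, -3), N), Rational(1, 2))), U) = Mul(Mul(94, Pow(Add(Add(2, 3), Rational(-1, 16)), Rational(1, 2))), Rational(-70, 83)) = Mul(Mul(94, Pow(Add(5, Rational(-1, 16)), Rational(1, 2))), Rational(-70, 83)) = Mul(Mul(94, Pow(Rational(79, 16), Rational(1, 2))), Rational(-70, 83)) = Mul(Mul(94, Mul(Rational(1, 4), Pow(79, Rational(1, 2)))), Rational(-70, 83)) = Mul(Mul(Rational(47, 2), Pow(79, Rational(1, 2))), Rational(-70, 83)) = Mul(Rational(-1645, 83), Pow(79, Rational(1, 2)))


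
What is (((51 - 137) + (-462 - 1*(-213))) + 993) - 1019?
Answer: -361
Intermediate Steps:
(((51 - 137) + (-462 - 1*(-213))) + 993) - 1019 = ((-86 + (-462 + 213)) + 993) - 1019 = ((-86 - 249) + 993) - 1019 = (-335 + 993) - 1019 = 658 - 1019 = -361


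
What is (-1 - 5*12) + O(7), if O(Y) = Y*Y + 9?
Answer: -3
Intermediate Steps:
O(Y) = 9 + Y² (O(Y) = Y² + 9 = 9 + Y²)
(-1 - 5*12) + O(7) = (-1 - 5*12) + (9 + 7²) = (-1 - 60) + (9 + 49) = -61 + 58 = -3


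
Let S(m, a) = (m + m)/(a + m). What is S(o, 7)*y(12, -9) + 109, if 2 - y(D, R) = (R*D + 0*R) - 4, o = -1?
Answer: 71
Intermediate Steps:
S(m, a) = 2*m/(a + m) (S(m, a) = (2*m)/(a + m) = 2*m/(a + m))
y(D, R) = 6 - D*R (y(D, R) = 2 - ((R*D + 0*R) - 4) = 2 - ((D*R + 0) - 4) = 2 - (D*R - 4) = 2 - (-4 + D*R) = 2 + (4 - D*R) = 6 - D*R)
S(o, 7)*y(12, -9) + 109 = (2*(-1)/(7 - 1))*(6 - 1*12*(-9)) + 109 = (2*(-1)/6)*(6 + 108) + 109 = (2*(-1)*(⅙))*114 + 109 = -⅓*114 + 109 = -38 + 109 = 71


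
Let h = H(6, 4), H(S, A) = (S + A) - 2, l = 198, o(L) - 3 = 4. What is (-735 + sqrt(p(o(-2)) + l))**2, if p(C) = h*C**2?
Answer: (735 - sqrt(590))**2 ≈ 5.0511e+5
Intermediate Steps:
o(L) = 7 (o(L) = 3 + 4 = 7)
H(S, A) = -2 + A + S (H(S, A) = (A + S) - 2 = -2 + A + S)
h = 8 (h = -2 + 4 + 6 = 8)
p(C) = 8*C**2
(-735 + sqrt(p(o(-2)) + l))**2 = (-735 + sqrt(8*7**2 + 198))**2 = (-735 + sqrt(8*49 + 198))**2 = (-735 + sqrt(392 + 198))**2 = (-735 + sqrt(590))**2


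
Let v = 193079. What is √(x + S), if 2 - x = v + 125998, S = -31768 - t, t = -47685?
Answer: I*√303158 ≈ 550.6*I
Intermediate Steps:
S = 15917 (S = -31768 - 1*(-47685) = -31768 + 47685 = 15917)
x = -319075 (x = 2 - (193079 + 125998) = 2 - 1*319077 = 2 - 319077 = -319075)
√(x + S) = √(-319075 + 15917) = √(-303158) = I*√303158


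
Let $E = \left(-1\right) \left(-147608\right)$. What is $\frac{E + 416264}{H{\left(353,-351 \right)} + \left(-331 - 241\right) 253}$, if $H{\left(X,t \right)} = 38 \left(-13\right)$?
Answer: $- \frac{281936}{72605} \approx -3.8831$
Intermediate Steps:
$E = 147608$
$H{\left(X,t \right)} = -494$
$\frac{E + 416264}{H{\left(353,-351 \right)} + \left(-331 - 241\right) 253} = \frac{147608 + 416264}{-494 + \left(-331 - 241\right) 253} = \frac{563872}{-494 - 144716} = \frac{563872}{-145210} = 563872 \left(- \frac{1}{145210}\right) = - \frac{281936}{72605}$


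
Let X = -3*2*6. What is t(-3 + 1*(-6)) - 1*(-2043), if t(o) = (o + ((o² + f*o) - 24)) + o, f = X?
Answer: 2406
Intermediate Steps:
X = -36 (X = -6*6 = -36)
f = -36
t(o) = -24 + o² - 34*o (t(o) = (o + ((o² - 36*o) - 24)) + o = (o + (-24 + o² - 36*o)) + o = (-24 + o² - 35*o) + o = -24 + o² - 34*o)
t(-3 + 1*(-6)) - 1*(-2043) = (-24 + (-3 + 1*(-6))² - 34*(-3 + 1*(-6))) - 1*(-2043) = (-24 + (-3 - 6)² - 34*(-3 - 6)) + 2043 = (-24 + (-9)² - 34*(-9)) + 2043 = (-24 + 81 + 306) + 2043 = 363 + 2043 = 2406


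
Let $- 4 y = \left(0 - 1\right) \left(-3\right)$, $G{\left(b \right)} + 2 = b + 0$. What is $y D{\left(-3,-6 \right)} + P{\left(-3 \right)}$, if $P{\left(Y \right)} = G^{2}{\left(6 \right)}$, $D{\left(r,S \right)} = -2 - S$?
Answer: $13$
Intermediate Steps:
$G{\left(b \right)} = -2 + b$ ($G{\left(b \right)} = -2 + \left(b + 0\right) = -2 + b$)
$y = - \frac{3}{4}$ ($y = - \frac{\left(0 - 1\right) \left(-3\right)}{4} = - \frac{\left(-1\right) \left(-3\right)}{4} = \left(- \frac{1}{4}\right) 3 = - \frac{3}{4} \approx -0.75$)
$P{\left(Y \right)} = 16$ ($P{\left(Y \right)} = \left(-2 + 6\right)^{2} = 4^{2} = 16$)
$y D{\left(-3,-6 \right)} + P{\left(-3 \right)} = - \frac{3 \left(-2 - -6\right)}{4} + 16 = - \frac{3 \left(-2 + 6\right)}{4} + 16 = \left(- \frac{3}{4}\right) 4 + 16 = -3 + 16 = 13$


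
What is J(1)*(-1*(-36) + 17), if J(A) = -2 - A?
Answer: -159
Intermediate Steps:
J(1)*(-1*(-36) + 17) = (-2 - 1*1)*(-1*(-36) + 17) = (-2 - 1)*(36 + 17) = -3*53 = -159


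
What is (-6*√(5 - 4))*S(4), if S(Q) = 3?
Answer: -18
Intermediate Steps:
(-6*√(5 - 4))*S(4) = -6*√(5 - 4)*3 = -6*√1*3 = -6*1*3 = -6*3 = -18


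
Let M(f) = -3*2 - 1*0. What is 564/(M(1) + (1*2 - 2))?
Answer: -94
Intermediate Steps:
M(f) = -6 (M(f) = -6 + 0 = -6)
564/(M(1) + (1*2 - 2)) = 564/(-6 + (1*2 - 2)) = 564/(-6 + (2 - 2)) = 564/(-6 + 0) = 564/(-6) = 564*(-⅙) = -94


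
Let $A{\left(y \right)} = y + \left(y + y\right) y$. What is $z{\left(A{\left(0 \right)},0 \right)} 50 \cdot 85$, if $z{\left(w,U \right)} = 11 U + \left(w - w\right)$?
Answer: $0$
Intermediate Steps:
$A{\left(y \right)} = y + 2 y^{2}$ ($A{\left(y \right)} = y + 2 y y = y + 2 y^{2}$)
$z{\left(w,U \right)} = 11 U$ ($z{\left(w,U \right)} = 11 U + 0 = 11 U$)
$z{\left(A{\left(0 \right)},0 \right)} 50 \cdot 85 = 11 \cdot 0 \cdot 50 \cdot 85 = 0 \cdot 50 \cdot 85 = 0 \cdot 85 = 0$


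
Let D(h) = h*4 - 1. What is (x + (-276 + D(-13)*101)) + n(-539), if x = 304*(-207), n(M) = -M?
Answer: -68018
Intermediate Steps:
x = -62928
D(h) = -1 + 4*h (D(h) = 4*h - 1 = -1 + 4*h)
(x + (-276 + D(-13)*101)) + n(-539) = (-62928 + (-276 + (-1 + 4*(-13))*101)) - 1*(-539) = (-62928 + (-276 + (-1 - 52)*101)) + 539 = (-62928 + (-276 - 53*101)) + 539 = (-62928 + (-276 - 5353)) + 539 = (-62928 - 5629) + 539 = -68557 + 539 = -68018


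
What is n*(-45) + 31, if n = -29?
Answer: 1336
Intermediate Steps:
n*(-45) + 31 = -29*(-45) + 31 = 1305 + 31 = 1336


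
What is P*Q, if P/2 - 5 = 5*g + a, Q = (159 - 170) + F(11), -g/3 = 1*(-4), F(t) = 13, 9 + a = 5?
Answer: 244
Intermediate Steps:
a = -4 (a = -9 + 5 = -4)
g = 12 (g = -3*(-4) = 12)
Q = 2 (Q = (159 - 170) + 13 = -11 + 13 = 2)
P = 122 (P = 10 + 2*(5*12 - 4) = 10 + 2*(60 - 4) = 10 + 2*56 = 10 + 112 = 122)
P*Q = 122*2 = 244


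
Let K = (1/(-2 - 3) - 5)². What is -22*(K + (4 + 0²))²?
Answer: -13247872/625 ≈ -21197.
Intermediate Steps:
K = 676/25 (K = (1/(-5) - 5)² = (-⅕ - 5)² = (-26/5)² = 676/25 ≈ 27.040)
-22*(K + (4 + 0²))² = -22*(676/25 + (4 + 0²))² = -22*(676/25 + (4 + 0))² = -22*(676/25 + 4)² = -22*(776/25)² = -22*602176/625 = -13247872/625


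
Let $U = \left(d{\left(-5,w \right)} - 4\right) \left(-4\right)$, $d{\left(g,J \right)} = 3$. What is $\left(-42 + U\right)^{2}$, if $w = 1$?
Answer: $1444$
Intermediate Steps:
$U = 4$ ($U = \left(3 - 4\right) \left(-4\right) = \left(-1\right) \left(-4\right) = 4$)
$\left(-42 + U\right)^{2} = \left(-42 + 4\right)^{2} = \left(-38\right)^{2} = 1444$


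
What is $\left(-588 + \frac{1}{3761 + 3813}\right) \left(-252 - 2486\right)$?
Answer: $\frac{6096856559}{3787} \approx 1.6099 \cdot 10^{6}$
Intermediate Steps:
$\left(-588 + \frac{1}{3761 + 3813}\right) \left(-252 - 2486\right) = \left(-588 + \frac{1}{7574}\right) \left(-2738\right) = \left(- \frac{4453511}{7574}\right) \left(-2738\right) = \frac{6096856559}{3787}$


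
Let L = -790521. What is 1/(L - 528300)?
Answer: -1/1318821 ≈ -7.5825e-7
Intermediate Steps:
1/(L - 528300) = 1/(-790521 - 528300) = 1/(-1318821) = -1/1318821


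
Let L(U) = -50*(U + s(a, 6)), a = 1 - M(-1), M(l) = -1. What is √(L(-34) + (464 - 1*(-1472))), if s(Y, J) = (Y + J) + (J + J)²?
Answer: 2*I*√991 ≈ 62.96*I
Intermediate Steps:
a = 2 (a = 1 - 1*(-1) = 1 + 1 = 2)
s(Y, J) = J + Y + 4*J² (s(Y, J) = (J + Y) + (2*J)² = (J + Y) + 4*J² = J + Y + 4*J²)
L(U) = -7600 - 50*U (L(U) = -50*(U + (6 + 2 + 4*6²)) = -50*(U + (6 + 2 + 4*36)) = -50*(U + (6 + 2 + 144)) = -50*(U + 152) = -50*(152 + U) = -7600 - 50*U)
√(L(-34) + (464 - 1*(-1472))) = √((-7600 - 50*(-34)) + (464 - 1*(-1472))) = √((-7600 + 1700) + (464 + 1472)) = √(-5900 + 1936) = √(-3964) = 2*I*√991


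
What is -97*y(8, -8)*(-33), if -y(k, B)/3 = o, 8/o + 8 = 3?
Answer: 76824/5 ≈ 15365.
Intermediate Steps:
o = -8/5 (o = 8/(-8 + 3) = 8/(-5) = 8*(-⅕) = -8/5 ≈ -1.6000)
y(k, B) = 24/5 (y(k, B) = -3*(-8/5) = 24/5)
-97*y(8, -8)*(-33) = -97*24/5*(-33) = -2328/5*(-33) = 76824/5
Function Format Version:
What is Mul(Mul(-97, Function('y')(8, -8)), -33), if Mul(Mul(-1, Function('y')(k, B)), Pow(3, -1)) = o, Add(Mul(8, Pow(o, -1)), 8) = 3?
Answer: Rational(76824, 5) ≈ 15365.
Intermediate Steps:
o = Rational(-8, 5) (o = Mul(8, Pow(Add(-8, 3), -1)) = Mul(8, Pow(-5, -1)) = Mul(8, Rational(-1, 5)) = Rational(-8, 5) ≈ -1.6000)
Function('y')(k, B) = Rational(24, 5) (Function('y')(k, B) = Mul(-3, Rational(-8, 5)) = Rational(24, 5))
Mul(Mul(-97, Function('y')(8, -8)), -33) = Mul(Mul(-97, Rational(24, 5)), -33) = Mul(Rational(-2328, 5), -33) = Rational(76824, 5)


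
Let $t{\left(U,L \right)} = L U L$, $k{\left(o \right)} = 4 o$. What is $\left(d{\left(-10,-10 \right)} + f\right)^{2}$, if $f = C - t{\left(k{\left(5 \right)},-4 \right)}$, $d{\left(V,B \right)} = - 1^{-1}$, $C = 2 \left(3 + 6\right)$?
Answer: $91809$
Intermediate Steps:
$t{\left(U,L \right)} = U L^{2}$
$C = 18$ ($C = 2 \cdot 9 = 18$)
$d{\left(V,B \right)} = -1$ ($d{\left(V,B \right)} = \left(-1\right) 1 = -1$)
$f = -302$ ($f = 18 - 4 \cdot 5 \left(-4\right)^{2} = 18 - 20 \cdot 16 = 18 - 320 = -302$)
$\left(d{\left(-10,-10 \right)} + f\right)^{2} = \left(-1 - 302\right)^{2} = \left(-303\right)^{2} = 91809$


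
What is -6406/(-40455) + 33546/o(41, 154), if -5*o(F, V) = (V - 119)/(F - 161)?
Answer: 162852456442/283185 ≈ 5.7507e+5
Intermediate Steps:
o(F, V) = -(-119 + V)/(5*(-161 + F)) (o(F, V) = -(V - 119)/(5*(F - 161)) = -(-119 + V)/(5*(-161 + F)))
-6406/(-40455) + 33546/o(41, 154) = -6406/(-40455) + 33546/(((119 - 1*154)/(5*(-161 + 41)))) = -6406*(-1/40455) + 33546/(((⅕)*(119 - 154)/(-120))) = 6406/40455 + 33546/(((⅕)*(-1/120)*(-35))) = 6406/40455 + 33546/(7/120) = 6406/40455 + 33546*(120/7) = 6406/40455 + 4025520/7 = 162852456442/283185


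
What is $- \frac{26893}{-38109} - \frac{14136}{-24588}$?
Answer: $\frac{33332053}{26028447} \approx 1.2806$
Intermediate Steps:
$- \frac{26893}{-38109} - \frac{14136}{-24588} = \left(-26893\right) \left(- \frac{1}{38109}\right) - - \frac{1178}{2049} = \frac{26893}{38109} + \frac{1178}{2049} = \frac{33332053}{26028447}$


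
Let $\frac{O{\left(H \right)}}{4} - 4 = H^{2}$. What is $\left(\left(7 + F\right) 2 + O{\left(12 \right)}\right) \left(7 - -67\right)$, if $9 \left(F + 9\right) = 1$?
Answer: $\frac{391756}{9} \approx 43528.0$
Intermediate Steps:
$F = - \frac{80}{9}$ ($F = -9 + \frac{1}{9} \cdot 1 = -9 + \frac{1}{9} = - \frac{80}{9} \approx -8.8889$)
$O{\left(H \right)} = 16 + 4 H^{2}$
$\left(\left(7 + F\right) 2 + O{\left(12 \right)}\right) \left(7 - -67\right) = \left(\left(7 - \frac{80}{9}\right) 2 + \left(16 + 4 \cdot 12^{2}\right)\right) \left(7 - -67\right) = \left(\left(- \frac{17}{9}\right) 2 + \left(16 + 4 \cdot 144\right)\right) \left(7 + 67\right) = \left(- \frac{34}{9} + \left(16 + 576\right)\right) 74 = \left(- \frac{34}{9} + 592\right) 74 = \frac{5294}{9} \cdot 74 = \frac{391756}{9}$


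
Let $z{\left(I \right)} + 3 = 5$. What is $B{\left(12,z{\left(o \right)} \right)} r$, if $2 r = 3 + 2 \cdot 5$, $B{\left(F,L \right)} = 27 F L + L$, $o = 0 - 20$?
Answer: $4225$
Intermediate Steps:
$o = -20$ ($o = 0 - 20 = -20$)
$z{\left(I \right)} = 2$ ($z{\left(I \right)} = -3 + 5 = 2$)
$B{\left(F,L \right)} = L + 27 F L$ ($B{\left(F,L \right)} = 27 F L + L = L + 27 F L$)
$r = \frac{13}{2}$ ($r = \frac{3 + 2 \cdot 5}{2} = \frac{3 + 10}{2} = \frac{1}{2} \cdot 13 = \frac{13}{2} \approx 6.5$)
$B{\left(12,z{\left(o \right)} \right)} r = 2 \left(1 + 27 \cdot 12\right) \frac{13}{2} = 2 \left(1 + 324\right) \frac{13}{2} = 2 \cdot 325 \cdot \frac{13}{2} = 650 \cdot \frac{13}{2} = 4225$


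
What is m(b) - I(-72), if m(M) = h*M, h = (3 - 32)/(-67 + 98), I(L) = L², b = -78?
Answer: -158442/31 ≈ -5111.0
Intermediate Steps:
h = -29/31 ≈ -0.93548
m(M) = -29*M/31
m(b) - I(-72) = -29/31*(-78) - 1*(-72)² = 2262/31 - 1*5184 = 2262/31 - 5184 = -158442/31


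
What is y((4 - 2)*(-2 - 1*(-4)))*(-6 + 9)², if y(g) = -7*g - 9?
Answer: -333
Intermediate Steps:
y(g) = -9 - 7*g
y((4 - 2)*(-2 - 1*(-4)))*(-6 + 9)² = (-9 - 7*(4 - 2)*(-2 - 1*(-4)))*(-6 + 9)² = (-9 - 14*(-2 + 4))*3² = (-9 - 14*2)*9 = (-9 - 7*4)*9 = (-9 - 28)*9 = -37*9 = -333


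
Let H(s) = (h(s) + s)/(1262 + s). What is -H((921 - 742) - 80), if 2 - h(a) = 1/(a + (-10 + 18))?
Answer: -10806/145627 ≈ -0.074203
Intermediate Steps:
h(a) = 2 - 1/(8 + a) (h(a) = 2 - 1/(a + (-10 + 18)) = 2 - 1/(a + 8) = 2 - 1/(8 + a))
H(s) = (s + (15 + 2*s)/(8 + s))/(1262 + s) (H(s) = ((15 + 2*s)/(8 + s) + s)/(1262 + s) = (s + (15 + 2*s)/(8 + s))/(1262 + s))
-H((921 - 742) - 80) = -(15 + 2*((921 - 742) - 80) + ((921 - 742) - 80)*(8 + ((921 - 742) - 80)))/((8 + ((921 - 742) - 80))*(1262 + ((921 - 742) - 80))) = -(15 + 2*(179 - 80) + (179 - 80)*(8 + (179 - 80)))/((8 + (179 - 80))*(1262 + (179 - 80))) = -(15 + 2*99 + 99*(8 + 99))/((8 + 99)*(1262 + 99)) = -(15 + 198 + 99*107)/(107*1361) = -(15 + 198 + 10593)/(107*1361) = -10806/(107*1361) = -1*10806/145627 = -10806/145627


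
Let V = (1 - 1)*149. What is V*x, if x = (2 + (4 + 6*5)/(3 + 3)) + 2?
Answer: 0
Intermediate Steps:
x = 29/3 (x = (2 + (4 + 30)/6) + 2 = (2 + 34*(⅙)) + 2 = (2 + 17/3) + 2 = 23/3 + 2 = 29/3 ≈ 9.6667)
V = 0 (V = 0*149 = 0)
V*x = 0*(29/3) = 0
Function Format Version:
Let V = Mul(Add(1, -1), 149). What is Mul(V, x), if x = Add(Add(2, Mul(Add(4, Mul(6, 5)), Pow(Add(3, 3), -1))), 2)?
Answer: 0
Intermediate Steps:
x = Rational(29, 3) (x = Add(Add(2, Mul(Add(4, 30), Pow(6, -1))), 2) = Add(Add(2, Mul(34, Rational(1, 6))), 2) = Add(Add(2, Rational(17, 3)), 2) = Add(Rational(23, 3), 2) = Rational(29, 3) ≈ 9.6667)
V = 0 (V = Mul(0, 149) = 0)
Mul(V, x) = Mul(0, Rational(29, 3)) = 0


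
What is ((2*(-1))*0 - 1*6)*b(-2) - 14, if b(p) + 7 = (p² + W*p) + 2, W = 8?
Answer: 88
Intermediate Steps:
b(p) = -5 + p² + 8*p (b(p) = -7 + ((p² + 8*p) + 2) = -7 + (2 + p² + 8*p) = -5 + p² + 8*p)
((2*(-1))*0 - 1*6)*b(-2) - 14 = ((2*(-1))*0 - 1*6)*(-5 + (-2)² + 8*(-2)) - 14 = (-2*0 - 6)*(-5 + 4 - 16) - 14 = (0 - 6)*(-17) - 14 = -6*(-17) - 14 = 102 - 14 = 88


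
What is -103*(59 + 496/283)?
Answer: -1770879/283 ≈ -6257.5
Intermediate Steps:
-103*(59 + 496/283) = -103*17193/283 = -1770879/283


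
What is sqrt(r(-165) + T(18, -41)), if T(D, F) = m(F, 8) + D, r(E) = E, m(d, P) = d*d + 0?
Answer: sqrt(1534) ≈ 39.166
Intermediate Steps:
m(d, P) = d**2 (m(d, P) = d**2 + 0 = d**2)
T(D, F) = D + F**2 (T(D, F) = F**2 + D = D + F**2)
sqrt(r(-165) + T(18, -41)) = sqrt(-165 + (18 + (-41)**2)) = sqrt(-165 + (18 + 1681)) = sqrt(-165 + 1699) = sqrt(1534)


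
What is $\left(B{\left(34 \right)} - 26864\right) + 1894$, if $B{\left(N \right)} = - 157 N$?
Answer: $-30308$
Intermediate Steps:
$\left(B{\left(34 \right)} - 26864\right) + 1894 = \left(\left(-157\right) 34 - 26864\right) + 1894 = \left(-5338 - 26864\right) + 1894 = -32202 + 1894 = -30308$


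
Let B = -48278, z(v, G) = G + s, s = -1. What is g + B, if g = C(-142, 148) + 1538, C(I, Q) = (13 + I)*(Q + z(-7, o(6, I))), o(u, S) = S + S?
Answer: -29067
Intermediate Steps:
o(u, S) = 2*S
z(v, G) = -1 + G (z(v, G) = G - 1 = -1 + G)
C(I, Q) = (13 + I)*(-1 + Q + 2*I) (C(I, Q) = (13 + I)*(Q + (-1 + 2*I)) = (13 + I)*(-1 + Q + 2*I))
g = 19211 (g = (-13 + 2*(-142)² + 13*148 + 25*(-142) - 142*148) + 1538 = (-13 + 2*20164 + 1924 - 3550 - 21016) + 1538 = (-13 + 40328 + 1924 - 3550 - 21016) + 1538 = 17673 + 1538 = 19211)
g + B = 19211 - 48278 = -29067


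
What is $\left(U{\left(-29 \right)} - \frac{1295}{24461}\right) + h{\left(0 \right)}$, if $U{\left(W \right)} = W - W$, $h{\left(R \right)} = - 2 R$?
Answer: $- \frac{1295}{24461} \approx -0.052941$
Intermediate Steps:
$U{\left(W \right)} = 0$
$\left(U{\left(-29 \right)} - \frac{1295}{24461}\right) + h{\left(0 \right)} = \left(0 - \frac{1295}{24461}\right) - 0 = \left(0 - \frac{1295}{24461}\right) + 0 = - \frac{1295}{24461} + 0 = - \frac{1295}{24461}$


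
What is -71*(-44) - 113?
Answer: 3011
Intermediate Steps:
-71*(-44) - 113 = 3124 - 113 = 3011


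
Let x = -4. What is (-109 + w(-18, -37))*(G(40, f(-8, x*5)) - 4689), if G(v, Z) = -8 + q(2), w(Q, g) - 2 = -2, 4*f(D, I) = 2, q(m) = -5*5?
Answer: 514698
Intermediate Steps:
q(m) = -25
f(D, I) = 1/2 (f(D, I) = (1/4)*2 = 1/2)
w(Q, g) = 0 (w(Q, g) = 2 - 2 = 0)
G(v, Z) = -33 (G(v, Z) = -8 - 25 = -33)
(-109 + w(-18, -37))*(G(40, f(-8, x*5)) - 4689) = (-109 + 0)*(-33 - 4689) = -109*(-4722) = 514698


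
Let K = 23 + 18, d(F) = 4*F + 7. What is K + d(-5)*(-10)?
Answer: 171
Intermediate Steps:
d(F) = 7 + 4*F
K = 41
K + d(-5)*(-10) = 41 + (7 + 4*(-5))*(-10) = 41 + (7 - 20)*(-10) = 41 - 13*(-10) = 41 + 130 = 171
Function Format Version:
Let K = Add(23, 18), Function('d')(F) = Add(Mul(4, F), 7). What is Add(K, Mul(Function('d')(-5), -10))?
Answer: 171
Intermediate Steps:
Function('d')(F) = Add(7, Mul(4, F))
K = 41
Add(K, Mul(Function('d')(-5), -10)) = Add(41, Mul(Add(7, Mul(4, -5)), -10)) = Add(41, Mul(Add(7, -20), -10)) = Add(41, Mul(-13, -10)) = Add(41, 130) = 171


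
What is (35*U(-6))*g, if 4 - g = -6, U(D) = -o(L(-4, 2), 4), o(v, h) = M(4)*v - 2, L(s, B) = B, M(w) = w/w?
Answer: 0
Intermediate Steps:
M(w) = 1
o(v, h) = -2 + v (o(v, h) = 1*v - 2 = v - 2 = -2 + v)
U(D) = 0 (U(D) = -(-2 + 2) = -1*0 = 0)
g = 10 (g = 4 - 1*(-6) = 4 + 6 = 10)
(35*U(-6))*g = (35*0)*10 = 0*10 = 0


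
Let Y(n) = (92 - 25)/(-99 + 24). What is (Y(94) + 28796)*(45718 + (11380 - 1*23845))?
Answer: 71814276149/75 ≈ 9.5752e+8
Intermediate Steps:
Y(n) = -67/75 (Y(n) = 67/(-75) = 67*(-1/75) = -67/75)
(Y(94) + 28796)*(45718 + (11380 - 1*23845)) = (-67/75 + 28796)*(45718 + (11380 - 1*23845)) = 2159633*(45718 + (11380 - 23845))/75 = 2159633*(45718 - 12465)/75 = (2159633/75)*33253 = 71814276149/75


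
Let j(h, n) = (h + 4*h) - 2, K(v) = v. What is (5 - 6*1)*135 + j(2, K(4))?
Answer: -127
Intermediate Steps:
j(h, n) = -2 + 5*h (j(h, n) = 5*h - 2 = -2 + 5*h)
(5 - 6*1)*135 + j(2, K(4)) = (5 - 6*1)*135 + (-2 + 5*2) = (5 - 6)*135 + (-2 + 10) = -1*135 + 8 = -135 + 8 = -127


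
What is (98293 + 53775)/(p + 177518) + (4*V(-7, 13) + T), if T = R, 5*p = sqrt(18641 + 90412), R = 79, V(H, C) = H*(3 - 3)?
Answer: 62912326205313/787815899047 - 2281020*sqrt(12117)/787815899047 ≈ 79.856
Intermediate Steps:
V(H, C) = 0 (V(H, C) = H*0 = 0)
p = 3*sqrt(12117)/5 (p = sqrt(18641 + 90412)/5 = sqrt(109053)/5 = (3*sqrt(12117))/5 = 3*sqrt(12117)/5 ≈ 66.046)
T = 79
(98293 + 53775)/(p + 177518) + (4*V(-7, 13) + T) = (98293 + 53775)/(3*sqrt(12117)/5 + 177518) + (4*0 + 79) = 152068/(177518 + 3*sqrt(12117)/5) + (0 + 79) = 152068/(177518 + 3*sqrt(12117)/5) + 79 = 79 + 152068/(177518 + 3*sqrt(12117)/5)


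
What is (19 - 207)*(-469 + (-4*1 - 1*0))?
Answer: 88924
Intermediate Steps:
(19 - 207)*(-469 + (-4*1 - 1*0)) = -188*(-469 + (-4 + 0)) = -188*(-469 - 4) = -188*(-473) = 88924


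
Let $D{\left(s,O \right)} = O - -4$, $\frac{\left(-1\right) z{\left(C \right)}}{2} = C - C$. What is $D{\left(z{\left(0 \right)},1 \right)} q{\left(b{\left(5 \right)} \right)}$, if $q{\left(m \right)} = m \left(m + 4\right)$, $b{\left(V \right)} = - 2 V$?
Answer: $300$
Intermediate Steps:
$z{\left(C \right)} = 0$ ($z{\left(C \right)} = - 2 \left(C - C\right) = \left(-2\right) 0 = 0$)
$D{\left(s,O \right)} = 4 + O$ ($D{\left(s,O \right)} = O + 4 = 4 + O$)
$q{\left(m \right)} = m \left(4 + m\right)$
$D{\left(z{\left(0 \right)},1 \right)} q{\left(b{\left(5 \right)} \right)} = \left(4 + 1\right) \left(-2\right) 5 \left(4 - 10\right) = 5 \left(- 10 \left(4 - 10\right)\right) = 5 \left(\left(-10\right) \left(-6\right)\right) = 5 \cdot 60 = 300$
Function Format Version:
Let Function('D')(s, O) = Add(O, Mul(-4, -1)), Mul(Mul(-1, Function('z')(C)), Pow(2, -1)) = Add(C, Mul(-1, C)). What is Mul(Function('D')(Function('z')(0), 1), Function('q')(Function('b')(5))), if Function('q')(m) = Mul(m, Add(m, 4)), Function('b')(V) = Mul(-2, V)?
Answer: 300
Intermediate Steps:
Function('z')(C) = 0 (Function('z')(C) = Mul(-2, Add(C, Mul(-1, C))) = Mul(-2, 0) = 0)
Function('D')(s, O) = Add(4, O) (Function('D')(s, O) = Add(O, 4) = Add(4, O))
Function('q')(m) = Mul(m, Add(4, m))
Mul(Function('D')(Function('z')(0), 1), Function('q')(Function('b')(5))) = Mul(Add(4, 1), Mul(Mul(-2, 5), Add(4, Mul(-2, 5)))) = Mul(5, Mul(-10, Add(4, -10))) = Mul(5, Mul(-10, -6)) = Mul(5, 60) = 300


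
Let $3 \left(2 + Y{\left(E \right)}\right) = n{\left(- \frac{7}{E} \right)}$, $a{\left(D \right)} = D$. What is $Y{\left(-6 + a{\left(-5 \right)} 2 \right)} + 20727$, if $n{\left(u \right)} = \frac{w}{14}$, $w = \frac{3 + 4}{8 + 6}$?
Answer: $\frac{1740901}{84} \approx 20725.0$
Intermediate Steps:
$w = \frac{1}{2}$ ($w = \frac{7}{14} = 7 \cdot \frac{1}{14} = \frac{1}{2} \approx 0.5$)
$n{\left(u \right)} = \frac{1}{28}$ ($n{\left(u \right)} = \frac{1}{2 \cdot 14} = \frac{1}{2} \cdot \frac{1}{14} = \frac{1}{28}$)
$Y{\left(E \right)} = - \frac{167}{84}$ ($Y{\left(E \right)} = -2 + \frac{1}{3} \cdot \frac{1}{28} = -2 + \frac{1}{84} = - \frac{167}{84}$)
$Y{\left(-6 + a{\left(-5 \right)} 2 \right)} + 20727 = - \frac{167}{84} + 20727 = \frac{1740901}{84}$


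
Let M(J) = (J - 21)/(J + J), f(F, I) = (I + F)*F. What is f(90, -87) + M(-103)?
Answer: 27872/103 ≈ 270.60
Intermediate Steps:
f(F, I) = F*(F + I) (f(F, I) = (F + I)*F = F*(F + I))
M(J) = (-21 + J)/(2*J) (M(J) = (-21 + J)/((2*J)) = (-21 + J)*(1/(2*J)) = (-21 + J)/(2*J))
f(90, -87) + M(-103) = 90*(90 - 87) + (½)*(-21 - 103)/(-103) = 90*3 + (½)*(-1/103)*(-124) = 270 + 62/103 = 27872/103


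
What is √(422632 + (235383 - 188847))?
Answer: 4*√29323 ≈ 684.96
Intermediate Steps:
√(422632 + (235383 - 188847)) = √(422632 + 46536) = √469168 = 4*√29323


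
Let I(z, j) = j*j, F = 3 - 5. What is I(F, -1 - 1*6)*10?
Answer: 490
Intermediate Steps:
F = -2
I(z, j) = j²
I(F, -1 - 1*6)*10 = (-1 - 1*6)²*10 = (-1 - 6)²*10 = (-7)²*10 = 49*10 = 490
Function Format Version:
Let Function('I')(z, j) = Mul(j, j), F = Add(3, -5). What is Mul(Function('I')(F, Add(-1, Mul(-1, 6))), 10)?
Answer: 490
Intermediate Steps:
F = -2
Function('I')(z, j) = Pow(j, 2)
Mul(Function('I')(F, Add(-1, Mul(-1, 6))), 10) = Mul(Pow(Add(-1, Mul(-1, 6)), 2), 10) = Mul(Pow(Add(-1, -6), 2), 10) = Mul(Pow(-7, 2), 10) = Mul(49, 10) = 490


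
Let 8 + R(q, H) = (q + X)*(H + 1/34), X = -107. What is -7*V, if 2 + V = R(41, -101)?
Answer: -791833/17 ≈ -46578.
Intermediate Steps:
R(q, H) = -8 + (-107 + q)*(1/34 + H) (R(q, H) = -8 + (q - 107)*(H + 1/34) = -8 + (-107 + q)*(H + 1/34) = -8 + (-107 + q)*(1/34 + H))
V = 113119/17 (V = -2 + (-379/34 - 107*(-101) + (1/34)*41 - 101*41) = -2 + (-379/34 + 10807 + 41/34 - 4141) = -2 + 113153/17 = 113119/17 ≈ 6654.1)
-7*V = -7*113119/17 = -791833/17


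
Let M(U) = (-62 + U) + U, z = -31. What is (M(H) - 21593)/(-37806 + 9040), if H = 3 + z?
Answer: 21711/28766 ≈ 0.75475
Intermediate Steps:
H = -28 (H = 3 - 31 = -28)
M(U) = -62 + 2*U
(M(H) - 21593)/(-37806 + 9040) = ((-62 + 2*(-28)) - 21593)/(-37806 + 9040) = ((-62 - 56) - 21593)/(-28766) = (-118 - 21593)*(-1/28766) = -21711*(-1/28766) = 21711/28766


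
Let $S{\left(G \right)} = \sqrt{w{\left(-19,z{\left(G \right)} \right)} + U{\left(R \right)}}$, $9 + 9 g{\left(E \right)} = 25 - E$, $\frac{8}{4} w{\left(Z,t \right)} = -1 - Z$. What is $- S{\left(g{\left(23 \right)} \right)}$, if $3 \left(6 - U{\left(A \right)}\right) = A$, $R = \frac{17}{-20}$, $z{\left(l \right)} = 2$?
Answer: $- \frac{\sqrt{13755}}{30} \approx -3.9094$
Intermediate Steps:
$w{\left(Z,t \right)} = - \frac{1}{2} - \frac{Z}{2}$ ($w{\left(Z,t \right)} = \frac{-1 - Z}{2} = - \frac{1}{2} - \frac{Z}{2}$)
$R = - \frac{17}{20}$ ($R = 17 \left(- \frac{1}{20}\right) = - \frac{17}{20} \approx -0.85$)
$U{\left(A \right)} = 6 - \frac{A}{3}$
$g{\left(E \right)} = \frac{16}{9} - \frac{E}{9}$ ($g{\left(E \right)} = -1 + \frac{25 - E}{9} = -1 - \left(- \frac{25}{9} + \frac{E}{9}\right) = \frac{16}{9} - \frac{E}{9}$)
$S{\left(G \right)} = \frac{\sqrt{13755}}{30}$ ($S{\left(G \right)} = \sqrt{\left(- \frac{1}{2} - - \frac{19}{2}\right) + \left(6 - - \frac{17}{60}\right)} = \sqrt{\left(- \frac{1}{2} + \frac{19}{2}\right) + \left(6 + \frac{17}{60}\right)} = \sqrt{9 + \frac{377}{60}} = \sqrt{\frac{917}{60}} = \frac{\sqrt{13755}}{30}$)
$- S{\left(g{\left(23 \right)} \right)} = - \frac{\sqrt{13755}}{30}$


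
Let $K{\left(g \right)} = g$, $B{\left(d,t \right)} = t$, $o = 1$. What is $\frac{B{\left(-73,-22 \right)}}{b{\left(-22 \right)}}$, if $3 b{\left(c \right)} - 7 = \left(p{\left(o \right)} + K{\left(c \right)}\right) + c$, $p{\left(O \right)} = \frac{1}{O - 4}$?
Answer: $\frac{99}{56} \approx 1.7679$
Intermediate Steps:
$p{\left(O \right)} = \frac{1}{-4 + O}$
$b{\left(c \right)} = \frac{20}{9} + \frac{2 c}{3}$ ($b{\left(c \right)} = \frac{7}{3} + \frac{\left(\frac{1}{-4 + 1} + c\right) + c}{3} = \frac{7}{3} + \frac{\left(\frac{1}{-3} + c\right) + c}{3} = \frac{7}{3} + \frac{\left(- \frac{1}{3} + c\right) + c}{3} = \frac{7}{3} + \frac{- \frac{1}{3} + 2 c}{3} = \frac{7}{3} + \left(- \frac{1}{9} + \frac{2 c}{3}\right) = \frac{20}{9} + \frac{2 c}{3}$)
$\frac{B{\left(-73,-22 \right)}}{b{\left(-22 \right)}} = - \frac{22}{\frac{20}{9} + \frac{2}{3} \left(-22\right)} = - \frac{22}{\frac{20}{9} - \frac{44}{3}} = - \frac{22}{- \frac{112}{9}} = \left(-22\right) \left(- \frac{9}{112}\right) = \frac{99}{56}$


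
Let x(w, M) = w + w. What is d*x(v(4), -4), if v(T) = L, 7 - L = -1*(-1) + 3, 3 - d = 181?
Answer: -1068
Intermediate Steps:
d = -178 (d = 3 - 1*181 = 3 - 181 = -178)
L = 3 (L = 7 - (-1*(-1) + 3) = 7 - (1 + 3) = 7 - 1*4 = 7 - 4 = 3)
v(T) = 3
x(w, M) = 2*w
d*x(v(4), -4) = -356*3 = -178*6 = -1068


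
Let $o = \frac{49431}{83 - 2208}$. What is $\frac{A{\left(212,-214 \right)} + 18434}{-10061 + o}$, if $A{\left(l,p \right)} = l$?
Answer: $- \frac{19811375}{10714528} \approx -1.849$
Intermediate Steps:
$o = - \frac{49431}{2125}$ ($o = \frac{49431}{83 - 2208} = \frac{49431}{-2125} = 49431 \left(- \frac{1}{2125}\right) = - \frac{49431}{2125} \approx -23.262$)
$\frac{A{\left(212,-214 \right)} + 18434}{-10061 + o} = \frac{212 + 18434}{-10061 - \frac{49431}{2125}} = \frac{18646}{- \frac{21429056}{2125}} = 18646 \left(- \frac{2125}{21429056}\right) = - \frac{19811375}{10714528}$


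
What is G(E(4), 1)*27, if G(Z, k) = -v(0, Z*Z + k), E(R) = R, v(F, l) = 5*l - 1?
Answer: -2268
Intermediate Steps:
v(F, l) = -1 + 5*l
G(Z, k) = 1 - 5*k - 5*Z**2 (G(Z, k) = -(-1 + 5*(Z*Z + k)) = -(-1 + 5*(Z**2 + k)) = -(-1 + 5*(k + Z**2)) = -(-1 + (5*k + 5*Z**2)) = -(-1 + 5*k + 5*Z**2) = 1 - 5*k - 5*Z**2)
G(E(4), 1)*27 = (1 - 5*1 - 5*4**2)*27 = (1 - 5 - 5*16)*27 = (1 - 5 - 80)*27 = -84*27 = -2268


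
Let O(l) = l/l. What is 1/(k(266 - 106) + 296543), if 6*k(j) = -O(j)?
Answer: 6/1779257 ≈ 3.3722e-6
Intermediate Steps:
O(l) = 1
k(j) = -1/6 (k(j) = (-1*1)/6 = (1/6)*(-1) = -1/6)
1/(k(266 - 106) + 296543) = 1/(-1/6 + 296543) = 1/(1779257/6) = 6/1779257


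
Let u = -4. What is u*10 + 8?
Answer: -32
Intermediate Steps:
u*10 + 8 = -4*10 + 8 = -40 + 8 = -32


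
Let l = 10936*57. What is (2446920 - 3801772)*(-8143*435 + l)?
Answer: 3954613824756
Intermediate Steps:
l = 623352
(2446920 - 3801772)*(-8143*435 + l) = (2446920 - 3801772)*(-8143*435 + 623352) = -1354852*(-3542205 + 623352) = -1354852*(-2918853) = 3954613824756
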